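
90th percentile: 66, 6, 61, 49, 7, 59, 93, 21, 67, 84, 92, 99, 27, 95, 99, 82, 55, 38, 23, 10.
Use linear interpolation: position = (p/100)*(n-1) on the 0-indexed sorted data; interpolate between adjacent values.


Sorted: 6, 7, 10, 21, 23, 27, 38, 49, 55, 59, 61, 66, 67, 82, 84, 92, 93, 95, 99, 99
n = 20
Index = 90/100 * 19 = 17.1000
Lower = data[17] = 95, Upper = data[18] = 99
P90 = 95 + 0.1000*(4) = 95.4000

P90 = 95.4000


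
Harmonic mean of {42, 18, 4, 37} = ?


Sum of reciprocals = 1/42 + 1/18 + 1/4 + 1/37 = 0.356392
HM = 4/0.356392 = 11.2236

HM = 11.2236


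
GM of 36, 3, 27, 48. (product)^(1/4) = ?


Product = 36 × 3 × 27 × 48 = 139968
GM = 139968^(1/4) = 19.3423

GM = 19.3423


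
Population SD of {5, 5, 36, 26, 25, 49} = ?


Mean = 24.3333
Variance = 249.2222
SD = sqrt(249.2222) = 15.7868

SD = 15.7868


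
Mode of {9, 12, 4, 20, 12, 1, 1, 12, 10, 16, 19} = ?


Frequencies: 1:2, 4:1, 9:1, 10:1, 12:3, 16:1, 19:1, 20:1
Max frequency = 3
Mode = 12

Mode = 12


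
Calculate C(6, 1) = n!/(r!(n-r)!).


C(6,1) = 6!/(1! × 5!)
= 720/(1 × 120)
= 6

C(6,1) = 6


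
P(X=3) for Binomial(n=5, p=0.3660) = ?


C(5,3) = 10
p^3 = 0.049028
(1-p)^2 = 0.401956
P = 10 * 0.049028 * 0.401956 = 0.1971

P(X=3) = 0.1971


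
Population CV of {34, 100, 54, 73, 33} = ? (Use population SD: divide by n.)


Mean = 58.8000
SD = 25.3093
CV = (25.3093/58.8000)*100 = 43.0430%

CV = 43.0430%


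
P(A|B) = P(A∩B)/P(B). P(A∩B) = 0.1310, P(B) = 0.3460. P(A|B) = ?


P(A|B) = 0.1310/0.3460 = 0.3786

P(A|B) = 0.3786


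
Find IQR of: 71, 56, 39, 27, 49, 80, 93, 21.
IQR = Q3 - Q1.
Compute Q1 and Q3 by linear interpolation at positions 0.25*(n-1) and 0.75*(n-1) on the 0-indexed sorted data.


Sorted: 21, 27, 39, 49, 56, 71, 80, 93
Q1 (25th %ile) = 36.0000
Q3 (75th %ile) = 73.2500
IQR = 73.2500 - 36.0000 = 37.2500

IQR = 37.2500


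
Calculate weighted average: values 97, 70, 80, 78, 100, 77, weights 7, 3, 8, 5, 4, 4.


Numerator = 97*7 + 70*3 + 80*8 + 78*5 + 100*4 + 77*4 = 2627
Denominator = 7 + 3 + 8 + 5 + 4 + 4 = 31
WM = 2627/31 = 84.7419

WM = 84.7419


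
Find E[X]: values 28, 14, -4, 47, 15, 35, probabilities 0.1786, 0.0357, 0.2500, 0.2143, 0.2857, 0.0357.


E[X] = 28*0.1786 + 14*0.0357 - 4*0.2500 + 47*0.2143 + 15*0.2857 + 35*0.0357
= 5.0008 + 0.4998 - 1.0000 + 10.0721 + 4.2855 + 1.2495
= 20.1077

E[X] = 20.1077


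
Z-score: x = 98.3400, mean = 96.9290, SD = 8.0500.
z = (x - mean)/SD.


z = (98.3400 - 96.9290)/8.0500
= 1.4110/8.0500
= 0.1753

z = 0.1753


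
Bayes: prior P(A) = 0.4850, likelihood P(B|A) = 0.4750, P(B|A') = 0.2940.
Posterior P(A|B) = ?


P(B) = P(B|A)*P(A) + P(B|A')*P(A')
= 0.4750*0.4850 + 0.2940*0.5150
= 0.230375 + 0.151410 = 0.381785
P(A|B) = 0.230375/0.381785 = 0.6034

P(A|B) = 0.6034


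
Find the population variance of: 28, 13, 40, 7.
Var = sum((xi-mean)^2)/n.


Mean = 22.0000
Squared deviations: 36.0000, 81.0000, 324.0000, 225.0000
Sum = 666.0000
Variance = 666.0000/4 = 166.5000

Variance = 166.5000


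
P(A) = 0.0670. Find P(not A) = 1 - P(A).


P(not A) = 1 - 0.0670 = 0.9330

P(not A) = 0.9330


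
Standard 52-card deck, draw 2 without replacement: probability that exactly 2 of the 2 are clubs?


Hypergeometric: P(X=2) = C(13,2)·C(39,0) / C(52,2)
= 78 × 1 / 1326
= 78/1326 = 0.0588

P = 0.0588


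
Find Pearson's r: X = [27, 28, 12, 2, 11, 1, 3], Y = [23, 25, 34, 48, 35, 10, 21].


Mean X = 12.0000, Mean Y = 28.0000
SD X = 10.583005, SD Y = 11.288426
Cov = -9.857143
r = -9.857143/(10.583005*11.288426) = -0.0825

r = -0.0825


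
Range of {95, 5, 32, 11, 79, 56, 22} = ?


Max = 95, Min = 5
Range = 95 - 5 = 90

Range = 90


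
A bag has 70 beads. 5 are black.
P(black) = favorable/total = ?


P = 5/70 = 0.0714

P = 0.0714


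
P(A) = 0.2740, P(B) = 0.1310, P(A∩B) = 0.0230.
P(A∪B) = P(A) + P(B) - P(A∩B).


P(A∪B) = 0.2740 + 0.1310 - 0.0230
= 0.4050 - 0.0230
= 0.3820

P(A∪B) = 0.3820


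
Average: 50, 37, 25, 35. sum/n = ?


Sum = 50 + 37 + 25 + 35 = 147
n = 4
Mean = 147/4 = 36.7500

Mean = 36.7500


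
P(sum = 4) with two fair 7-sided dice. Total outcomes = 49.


Total outcomes = 7×7 = 49
Favorable (sum = 4): 3
P = 3/49 = 0.0612

P = 0.0612


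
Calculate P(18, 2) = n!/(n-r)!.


P(18,2) = 18!/16!
= 6402373705728000/20922789888000
= 306

P(18,2) = 306


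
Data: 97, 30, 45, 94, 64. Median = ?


Sorted: 30, 45, 64, 94, 97
n = 5 (odd)
Middle value = 64

Median = 64


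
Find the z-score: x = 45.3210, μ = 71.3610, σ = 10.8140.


z = (45.3210 - 71.3610)/10.8140
= -26.0400/10.8140
= -2.4080

z = -2.4080


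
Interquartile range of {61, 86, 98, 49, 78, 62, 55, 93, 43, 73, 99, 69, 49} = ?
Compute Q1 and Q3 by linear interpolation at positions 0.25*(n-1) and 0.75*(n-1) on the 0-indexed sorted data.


Sorted: 43, 49, 49, 55, 61, 62, 69, 73, 78, 86, 93, 98, 99
Q1 (25th %ile) = 55.0000
Q3 (75th %ile) = 86.0000
IQR = 86.0000 - 55.0000 = 31.0000

IQR = 31.0000


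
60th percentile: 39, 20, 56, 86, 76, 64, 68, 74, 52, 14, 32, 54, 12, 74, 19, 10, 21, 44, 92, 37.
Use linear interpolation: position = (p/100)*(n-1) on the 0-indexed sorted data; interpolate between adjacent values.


Sorted: 10, 12, 14, 19, 20, 21, 32, 37, 39, 44, 52, 54, 56, 64, 68, 74, 74, 76, 86, 92
n = 20
Index = 60/100 * 19 = 11.4000
Lower = data[11] = 54, Upper = data[12] = 56
P60 = 54 + 0.4000*(2) = 54.8000

P60 = 54.8000


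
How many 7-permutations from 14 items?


P(14,7) = 14!/7!
= 87178291200/5040
= 17297280

P(14,7) = 17297280


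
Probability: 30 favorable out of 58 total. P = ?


P = 30/58 = 0.5172

P = 0.5172


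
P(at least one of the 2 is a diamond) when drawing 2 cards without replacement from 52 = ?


P(at least one) = 1 - P(none)
P(none) = (39/52) × (38/51) = 0.558824
P(at least one) = 1 - 0.558824 = 0.4412

P = 0.4412


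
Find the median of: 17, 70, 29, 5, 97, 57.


Sorted: 5, 17, 29, 57, 70, 97
n = 6 (even)
Middle values: 29 and 57
Median = (29+57)/2 = 43.0000

Median = 43.0000


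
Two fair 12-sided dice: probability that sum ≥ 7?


Total outcomes = 12×12 = 144
Favorable (sum ≥ 7): 129
P = 129/144 = 0.8958

P = 0.8958


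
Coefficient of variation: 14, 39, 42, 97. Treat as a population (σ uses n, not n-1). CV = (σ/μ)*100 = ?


Mean = 48.0000
SD = 30.3068
CV = (30.3068/48.0000)*100 = 63.1391%

CV = 63.1391%


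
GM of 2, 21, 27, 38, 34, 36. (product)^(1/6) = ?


Product = 2 × 21 × 27 × 38 × 34 × 36 = 52744608
GM = 52744608^(1/6) = 19.3655

GM = 19.3655


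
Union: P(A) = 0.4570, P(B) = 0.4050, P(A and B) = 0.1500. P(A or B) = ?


P(A∪B) = 0.4570 + 0.4050 - 0.1500
= 0.8620 - 0.1500
= 0.7120

P(A∪B) = 0.7120


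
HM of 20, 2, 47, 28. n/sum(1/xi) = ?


Sum of reciprocals = 1/20 + 1/2 + 1/47 + 1/28 = 0.606991
HM = 4/0.606991 = 6.5899

HM = 6.5899


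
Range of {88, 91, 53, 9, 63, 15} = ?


Max = 91, Min = 9
Range = 91 - 9 = 82

Range = 82


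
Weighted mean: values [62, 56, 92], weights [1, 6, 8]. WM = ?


Numerator = 62*1 + 56*6 + 92*8 = 1134
Denominator = 1 + 6 + 8 = 15
WM = 1134/15 = 75.6000

WM = 75.6000


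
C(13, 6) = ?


C(13,6) = 13!/(6! × 7!)
= 6227020800/(720 × 5040)
= 1716

C(13,6) = 1716


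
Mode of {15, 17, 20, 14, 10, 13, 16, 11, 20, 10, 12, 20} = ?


Frequencies: 10:2, 11:1, 12:1, 13:1, 14:1, 15:1, 16:1, 17:1, 20:3
Max frequency = 3
Mode = 20

Mode = 20


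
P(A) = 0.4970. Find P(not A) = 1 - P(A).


P(not A) = 1 - 0.4970 = 0.5030

P(not A) = 0.5030


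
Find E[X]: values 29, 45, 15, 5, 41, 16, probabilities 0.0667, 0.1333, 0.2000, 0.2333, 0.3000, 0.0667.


E[X] = 29*0.0667 + 45*0.1333 + 15*0.2000 + 5*0.2333 + 41*0.3000 + 16*0.0667
= 1.9343 + 5.9985 + 3.0000 + 1.1665 + 12.3000 + 1.0672
= 25.4665

E[X] = 25.4665


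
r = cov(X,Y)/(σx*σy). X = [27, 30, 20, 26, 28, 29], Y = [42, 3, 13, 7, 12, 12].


Mean X = 26.6667, Mean Y = 14.8333
SD X = 3.248931, SD Y = 12.641422
Cov = -3.888889
r = -3.888889/(3.248931*12.641422) = -0.0947

r = -0.0947


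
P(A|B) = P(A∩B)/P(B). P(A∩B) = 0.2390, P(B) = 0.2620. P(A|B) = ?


P(A|B) = 0.2390/0.2620 = 0.9122

P(A|B) = 0.9122


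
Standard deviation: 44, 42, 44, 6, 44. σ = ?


Mean = 36.0000
Variance = 225.6000
SD = sqrt(225.6000) = 15.0200

SD = 15.0200


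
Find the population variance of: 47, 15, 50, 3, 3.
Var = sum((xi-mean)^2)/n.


Mean = 23.6000
Squared deviations: 547.5600, 73.9600, 696.9600, 424.3600, 424.3600
Sum = 2167.2000
Variance = 2167.2000/5 = 433.4400

Variance = 433.4400


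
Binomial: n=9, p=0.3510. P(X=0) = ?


C(9,0) = 1
p^0 = 1.000000
(1-p)^9 = 0.020427
P = 1 * 1.000000 * 0.020427 = 0.0204

P(X=0) = 0.0204


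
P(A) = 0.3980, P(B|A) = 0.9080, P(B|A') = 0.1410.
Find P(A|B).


P(B) = P(B|A)*P(A) + P(B|A')*P(A')
= 0.9080*0.3980 + 0.1410*0.6020
= 0.361384 + 0.084882 = 0.446266
P(A|B) = 0.361384/0.446266 = 0.8098

P(A|B) = 0.8098


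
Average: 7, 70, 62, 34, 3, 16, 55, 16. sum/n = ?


Sum = 7 + 70 + 62 + 34 + 3 + 16 + 55 + 16 = 263
n = 8
Mean = 263/8 = 32.8750

Mean = 32.8750


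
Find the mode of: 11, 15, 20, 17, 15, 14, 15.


Frequencies: 11:1, 14:1, 15:3, 17:1, 20:1
Max frequency = 3
Mode = 15

Mode = 15


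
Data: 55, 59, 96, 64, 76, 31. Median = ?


Sorted: 31, 55, 59, 64, 76, 96
n = 6 (even)
Middle values: 59 and 64
Median = (59+64)/2 = 61.5000

Median = 61.5000


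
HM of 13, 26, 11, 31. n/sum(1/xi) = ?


Sum of reciprocals = 1/13 + 1/26 + 1/11 + 1/31 = 0.238552
HM = 4/0.238552 = 16.7678

HM = 16.7678


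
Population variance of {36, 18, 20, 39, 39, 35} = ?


Mean = 31.1667
Squared deviations: 23.3611, 173.3611, 124.6944, 61.3611, 61.3611, 14.6944
Sum = 458.8333
Variance = 458.8333/6 = 76.4722

Variance = 76.4722


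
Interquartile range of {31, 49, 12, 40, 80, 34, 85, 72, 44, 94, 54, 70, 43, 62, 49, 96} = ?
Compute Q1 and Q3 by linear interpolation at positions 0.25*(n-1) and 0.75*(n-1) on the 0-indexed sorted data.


Sorted: 12, 31, 34, 40, 43, 44, 49, 49, 54, 62, 70, 72, 80, 85, 94, 96
Q1 (25th %ile) = 42.2500
Q3 (75th %ile) = 74.0000
IQR = 74.0000 - 42.2500 = 31.7500

IQR = 31.7500


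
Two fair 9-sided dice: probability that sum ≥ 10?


Total outcomes = 9×9 = 81
Favorable (sum ≥ 10): 45
P = 45/81 = 0.5556

P = 0.5556


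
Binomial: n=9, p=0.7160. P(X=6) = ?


C(9,6) = 84
p^6 = 0.134734
(1-p)^3 = 0.022906
P = 84 * 0.134734 * 0.022906 = 0.2592

P(X=6) = 0.2592


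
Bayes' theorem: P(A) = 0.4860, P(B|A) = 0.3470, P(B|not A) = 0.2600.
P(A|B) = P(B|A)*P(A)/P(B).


P(B) = P(B|A)*P(A) + P(B|A')*P(A')
= 0.3470*0.4860 + 0.2600*0.5140
= 0.168642 + 0.133640 = 0.302282
P(A|B) = 0.168642/0.302282 = 0.5579

P(A|B) = 0.5579


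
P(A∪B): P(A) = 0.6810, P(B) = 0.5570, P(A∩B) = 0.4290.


P(A∪B) = 0.6810 + 0.5570 - 0.4290
= 1.2380 - 0.4290
= 0.8090

P(A∪B) = 0.8090


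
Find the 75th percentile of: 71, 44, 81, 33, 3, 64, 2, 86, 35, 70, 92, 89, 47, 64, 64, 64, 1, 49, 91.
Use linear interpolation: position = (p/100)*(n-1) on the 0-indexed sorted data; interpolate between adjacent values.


Sorted: 1, 2, 3, 33, 35, 44, 47, 49, 64, 64, 64, 64, 70, 71, 81, 86, 89, 91, 92
n = 19
Index = 75/100 * 18 = 13.5000
Lower = data[13] = 71, Upper = data[14] = 81
P75 = 71 + 0.5000*(10) = 76.0000

P75 = 76.0000


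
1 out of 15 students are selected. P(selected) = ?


P = 1/15 = 0.0667

P = 0.0667


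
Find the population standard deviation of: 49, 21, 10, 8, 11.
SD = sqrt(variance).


Mean = 19.8000
Variance = 233.3600
SD = sqrt(233.3600) = 15.2761

SD = 15.2761


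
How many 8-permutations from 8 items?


P(8,8) = 8!/0!
= 40320/1
= 40320

P(8,8) = 40320


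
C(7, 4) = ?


C(7,4) = 7!/(4! × 3!)
= 5040/(24 × 6)
= 35

C(7,4) = 35


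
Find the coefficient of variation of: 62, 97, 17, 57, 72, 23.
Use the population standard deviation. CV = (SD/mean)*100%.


Mean = 54.6667
SD = 27.6084
CV = (27.6084/54.6667)*100 = 50.5031%

CV = 50.5031%


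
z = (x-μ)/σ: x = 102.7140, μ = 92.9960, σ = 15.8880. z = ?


z = (102.7140 - 92.9960)/15.8880
= 9.7180/15.8880
= 0.6117

z = 0.6117


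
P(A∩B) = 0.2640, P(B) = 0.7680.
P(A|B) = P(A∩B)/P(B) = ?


P(A|B) = 0.2640/0.7680 = 0.3438

P(A|B) = 0.3438


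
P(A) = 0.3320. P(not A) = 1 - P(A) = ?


P(not A) = 1 - 0.3320 = 0.6680

P(not A) = 0.6680


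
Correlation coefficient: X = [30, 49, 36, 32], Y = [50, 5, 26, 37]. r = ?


Mean X = 36.7500, Mean Y = 29.5000
SD X = 7.395100, SD Y = 16.500000
Cov = -117.875000
r = -117.875000/(7.395100*16.500000) = -0.9660

r = -0.9660


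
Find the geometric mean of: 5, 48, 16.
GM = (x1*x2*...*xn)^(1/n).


Product = 5 × 48 × 16 = 3840
GM = 3840^(1/3) = 15.6595

GM = 15.6595


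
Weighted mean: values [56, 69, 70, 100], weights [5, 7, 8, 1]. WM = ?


Numerator = 56*5 + 69*7 + 70*8 + 100*1 = 1423
Denominator = 5 + 7 + 8 + 1 = 21
WM = 1423/21 = 67.7619

WM = 67.7619


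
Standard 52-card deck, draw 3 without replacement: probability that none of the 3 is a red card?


P(no red cards) = (26/52) × (25/51) × (24/50)
= 0.1176

P = 0.1176


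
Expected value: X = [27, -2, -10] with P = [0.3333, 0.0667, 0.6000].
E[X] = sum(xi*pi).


E[X] = 27*0.3333 - 2*0.0667 - 10*0.6000
= 8.9991 - 0.1334 - 6.0000
= 2.8657

E[X] = 2.8657


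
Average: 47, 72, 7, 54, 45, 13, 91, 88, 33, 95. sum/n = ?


Sum = 47 + 72 + 7 + 54 + 45 + 13 + 91 + 88 + 33 + 95 = 545
n = 10
Mean = 545/10 = 54.5000

Mean = 54.5000


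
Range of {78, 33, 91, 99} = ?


Max = 99, Min = 33
Range = 99 - 33 = 66

Range = 66


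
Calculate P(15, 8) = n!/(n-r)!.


P(15,8) = 15!/7!
= 1307674368000/5040
= 259459200

P(15,8) = 259459200


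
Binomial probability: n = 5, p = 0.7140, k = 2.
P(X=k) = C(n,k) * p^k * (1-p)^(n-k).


C(5,2) = 10
p^2 = 0.509796
(1-p)^3 = 0.023394
P = 10 * 0.509796 * 0.023394 = 0.1193

P(X=2) = 0.1193


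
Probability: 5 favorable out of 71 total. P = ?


P = 5/71 = 0.0704

P = 0.0704


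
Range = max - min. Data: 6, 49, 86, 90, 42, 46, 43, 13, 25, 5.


Max = 90, Min = 5
Range = 90 - 5 = 85

Range = 85


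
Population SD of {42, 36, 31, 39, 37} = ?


Mean = 37.0000
Variance = 13.2000
SD = sqrt(13.2000) = 3.6332

SD = 3.6332


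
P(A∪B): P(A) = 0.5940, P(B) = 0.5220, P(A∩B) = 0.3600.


P(A∪B) = 0.5940 + 0.5220 - 0.3600
= 1.1160 - 0.3600
= 0.7560

P(A∪B) = 0.7560


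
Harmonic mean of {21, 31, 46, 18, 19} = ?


Sum of reciprocals = 1/21 + 1/31 + 1/46 + 1/18 + 1/19 = 0.209803
HM = 5/0.209803 = 23.8318

HM = 23.8318


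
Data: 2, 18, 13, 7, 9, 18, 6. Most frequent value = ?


Frequencies: 2:1, 6:1, 7:1, 9:1, 13:1, 18:2
Max frequency = 2
Mode = 18

Mode = 18


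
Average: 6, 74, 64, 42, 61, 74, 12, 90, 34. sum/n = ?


Sum = 6 + 74 + 64 + 42 + 61 + 74 + 12 + 90 + 34 = 457
n = 9
Mean = 457/9 = 50.7778

Mean = 50.7778


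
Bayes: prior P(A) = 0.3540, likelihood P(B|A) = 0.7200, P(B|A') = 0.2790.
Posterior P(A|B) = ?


P(B) = P(B|A)*P(A) + P(B|A')*P(A')
= 0.7200*0.3540 + 0.2790*0.6460
= 0.254880 + 0.180234 = 0.435114
P(A|B) = 0.254880/0.435114 = 0.5858

P(A|B) = 0.5858


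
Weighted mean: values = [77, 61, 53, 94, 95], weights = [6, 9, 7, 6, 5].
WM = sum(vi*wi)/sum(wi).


Numerator = 77*6 + 61*9 + 53*7 + 94*6 + 95*5 = 2421
Denominator = 6 + 9 + 7 + 6 + 5 = 33
WM = 2421/33 = 73.3636

WM = 73.3636


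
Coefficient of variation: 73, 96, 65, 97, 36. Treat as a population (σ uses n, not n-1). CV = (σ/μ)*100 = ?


Mean = 73.4000
SD = 22.5264
CV = (22.5264/73.4000)*100 = 30.6900%

CV = 30.6900%


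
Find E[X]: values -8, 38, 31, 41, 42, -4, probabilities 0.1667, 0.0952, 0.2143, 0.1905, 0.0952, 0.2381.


E[X] = -8*0.1667 + 38*0.0952 + 31*0.2143 + 41*0.1905 + 42*0.0952 - 4*0.2381
= -1.3336 + 3.6176 + 6.6433 + 7.8105 + 3.9984 - 0.9524
= 19.7838

E[X] = 19.7838


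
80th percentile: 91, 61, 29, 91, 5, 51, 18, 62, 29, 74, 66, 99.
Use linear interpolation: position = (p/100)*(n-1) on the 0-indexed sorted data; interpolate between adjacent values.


Sorted: 5, 18, 29, 29, 51, 61, 62, 66, 74, 91, 91, 99
n = 12
Index = 80/100 * 11 = 8.8000
Lower = data[8] = 74, Upper = data[9] = 91
P80 = 74 + 0.8000*(17) = 87.6000

P80 = 87.6000


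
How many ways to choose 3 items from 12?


C(12,3) = 12!/(3! × 9!)
= 479001600/(6 × 362880)
= 220

C(12,3) = 220


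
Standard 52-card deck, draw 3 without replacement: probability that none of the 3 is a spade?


P(no spades) = (39/52) × (38/51) × (37/50)
= 0.4135

P = 0.4135


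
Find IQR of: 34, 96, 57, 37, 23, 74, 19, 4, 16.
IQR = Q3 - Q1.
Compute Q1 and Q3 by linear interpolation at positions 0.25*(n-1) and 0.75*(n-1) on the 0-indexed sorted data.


Sorted: 4, 16, 19, 23, 34, 37, 57, 74, 96
Q1 (25th %ile) = 19.0000
Q3 (75th %ile) = 57.0000
IQR = 57.0000 - 19.0000 = 38.0000

IQR = 38.0000


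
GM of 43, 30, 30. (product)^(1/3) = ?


Product = 43 × 30 × 30 = 38700
GM = 38700^(1/3) = 33.8249

GM = 33.8249


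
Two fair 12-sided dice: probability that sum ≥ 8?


Total outcomes = 12×12 = 144
Favorable (sum ≥ 8): 123
P = 123/144 = 0.8542

P = 0.8542


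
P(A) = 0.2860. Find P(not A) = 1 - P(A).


P(not A) = 1 - 0.2860 = 0.7140

P(not A) = 0.7140


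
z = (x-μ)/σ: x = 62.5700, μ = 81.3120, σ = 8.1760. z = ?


z = (62.5700 - 81.3120)/8.1760
= -18.7420/8.1760
= -2.2923

z = -2.2923


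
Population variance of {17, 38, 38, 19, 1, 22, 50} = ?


Mean = 26.4286
Squared deviations: 88.8980, 133.8980, 133.8980, 55.1837, 646.6122, 19.6122, 555.6122
Sum = 1633.7143
Variance = 1633.7143/7 = 233.3878

Variance = 233.3878


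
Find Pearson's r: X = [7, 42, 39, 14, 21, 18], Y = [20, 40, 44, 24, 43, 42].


Mean X = 23.5000, Mean Y = 35.5000
SD X = 12.789970, SD Y = 9.691061
Cov = 87.583333
r = 87.583333/(12.789970*9.691061) = 0.7066

r = 0.7066


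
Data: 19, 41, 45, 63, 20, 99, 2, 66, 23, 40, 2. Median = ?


Sorted: 2, 2, 19, 20, 23, 40, 41, 45, 63, 66, 99
n = 11 (odd)
Middle value = 40

Median = 40


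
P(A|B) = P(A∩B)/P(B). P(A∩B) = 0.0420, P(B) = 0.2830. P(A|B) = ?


P(A|B) = 0.0420/0.2830 = 0.1484

P(A|B) = 0.1484


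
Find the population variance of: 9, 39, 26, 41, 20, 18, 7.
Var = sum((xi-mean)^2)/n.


Mean = 22.8571
Squared deviations: 192.0204, 260.5918, 9.8776, 329.1633, 8.1633, 23.5918, 251.4490
Sum = 1074.8571
Variance = 1074.8571/7 = 153.5510

Variance = 153.5510


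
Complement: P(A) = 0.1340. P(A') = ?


P(not A) = 1 - 0.1340 = 0.8660

P(not A) = 0.8660


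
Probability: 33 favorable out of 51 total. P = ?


P = 33/51 = 0.6471

P = 0.6471


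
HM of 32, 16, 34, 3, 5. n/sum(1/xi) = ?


Sum of reciprocals = 1/32 + 1/16 + 1/34 + 1/3 + 1/5 = 0.656495
HM = 5/0.656495 = 7.6162

HM = 7.6162


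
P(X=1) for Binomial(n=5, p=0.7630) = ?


C(5,1) = 5
p^1 = 0.763000
(1-p)^4 = 0.003155
P = 5 * 0.763000 * 0.003155 = 0.0120

P(X=1) = 0.0120


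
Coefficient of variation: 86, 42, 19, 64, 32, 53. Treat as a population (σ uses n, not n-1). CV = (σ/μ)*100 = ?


Mean = 49.3333
SD = 21.7843
CV = (21.7843/49.3333)*100 = 44.1574%

CV = 44.1574%


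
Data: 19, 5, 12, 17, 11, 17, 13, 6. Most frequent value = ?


Frequencies: 5:1, 6:1, 11:1, 12:1, 13:1, 17:2, 19:1
Max frequency = 2
Mode = 17

Mode = 17


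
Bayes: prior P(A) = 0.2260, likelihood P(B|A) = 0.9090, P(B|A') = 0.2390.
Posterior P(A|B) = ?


P(B) = P(B|A)*P(A) + P(B|A')*P(A')
= 0.9090*0.2260 + 0.2390*0.7740
= 0.205434 + 0.184986 = 0.390420
P(A|B) = 0.205434/0.390420 = 0.5262

P(A|B) = 0.5262


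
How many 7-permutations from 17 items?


P(17,7) = 17!/10!
= 355687428096000/3628800
= 98017920

P(17,7) = 98017920


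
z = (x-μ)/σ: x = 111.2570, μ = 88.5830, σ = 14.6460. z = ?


z = (111.2570 - 88.5830)/14.6460
= 22.6740/14.6460
= 1.5481

z = 1.5481


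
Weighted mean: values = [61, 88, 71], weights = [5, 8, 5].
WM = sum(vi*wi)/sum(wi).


Numerator = 61*5 + 88*8 + 71*5 = 1364
Denominator = 5 + 8 + 5 = 18
WM = 1364/18 = 75.7778

WM = 75.7778


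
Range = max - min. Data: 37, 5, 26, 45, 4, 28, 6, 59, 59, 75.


Max = 75, Min = 4
Range = 75 - 4 = 71

Range = 71


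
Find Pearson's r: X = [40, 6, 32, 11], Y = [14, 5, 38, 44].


Mean X = 22.2500, Mean Y = 25.2500
SD X = 14.148763, SD Y = 16.207637
Cov = 10.687500
r = 10.687500/(14.148763*16.207637) = 0.0466

r = 0.0466


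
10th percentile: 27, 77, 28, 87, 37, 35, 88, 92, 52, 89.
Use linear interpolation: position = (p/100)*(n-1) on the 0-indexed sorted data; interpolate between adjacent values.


Sorted: 27, 28, 35, 37, 52, 77, 87, 88, 89, 92
n = 10
Index = 10/100 * 9 = 0.9000
Lower = data[0] = 27, Upper = data[1] = 28
P10 = 27 + 0.9000*(1) = 27.9000

P10 = 27.9000


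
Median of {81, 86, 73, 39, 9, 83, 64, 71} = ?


Sorted: 9, 39, 64, 71, 73, 81, 83, 86
n = 8 (even)
Middle values: 71 and 73
Median = (71+73)/2 = 72.0000

Median = 72.0000


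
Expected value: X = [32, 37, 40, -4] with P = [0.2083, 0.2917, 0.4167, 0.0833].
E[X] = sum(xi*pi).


E[X] = 32*0.2083 + 37*0.2917 + 40*0.4167 - 4*0.0833
= 6.6656 + 10.7929 + 16.6680 - 0.3332
= 33.7933

E[X] = 33.7933


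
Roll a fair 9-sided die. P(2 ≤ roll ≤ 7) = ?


Favorable outcomes (2 ≤ roll ≤ 7): 6
Total outcomes = 9
P = 6/9 = 0.6667

P = 0.6667


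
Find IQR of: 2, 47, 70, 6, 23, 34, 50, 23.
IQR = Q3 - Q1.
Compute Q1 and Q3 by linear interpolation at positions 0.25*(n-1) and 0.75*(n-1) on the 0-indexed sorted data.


Sorted: 2, 6, 23, 23, 34, 47, 50, 70
Q1 (25th %ile) = 18.7500
Q3 (75th %ile) = 47.7500
IQR = 47.7500 - 18.7500 = 29.0000

IQR = 29.0000


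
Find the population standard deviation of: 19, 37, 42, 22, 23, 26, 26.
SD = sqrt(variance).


Mean = 27.8571
Variance = 60.9796
SD = sqrt(60.9796) = 7.8089

SD = 7.8089


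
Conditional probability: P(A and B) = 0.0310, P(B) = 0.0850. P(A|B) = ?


P(A|B) = 0.0310/0.0850 = 0.3647

P(A|B) = 0.3647


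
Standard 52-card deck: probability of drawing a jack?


4 jacks in 52 cards
P = 4/52 = 0.0769

P = 0.0769


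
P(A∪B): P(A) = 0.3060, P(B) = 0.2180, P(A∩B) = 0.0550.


P(A∪B) = 0.3060 + 0.2180 - 0.0550
= 0.5240 - 0.0550
= 0.4690

P(A∪B) = 0.4690


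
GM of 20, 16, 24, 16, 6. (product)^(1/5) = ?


Product = 20 × 16 × 24 × 16 × 6 = 737280
GM = 737280^(1/5) = 14.9117

GM = 14.9117


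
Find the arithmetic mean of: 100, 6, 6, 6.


Sum = 100 + 6 + 6 + 6 = 118
n = 4
Mean = 118/4 = 29.5000

Mean = 29.5000


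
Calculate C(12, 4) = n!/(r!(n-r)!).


C(12,4) = 12!/(4! × 8!)
= 479001600/(24 × 40320)
= 495

C(12,4) = 495


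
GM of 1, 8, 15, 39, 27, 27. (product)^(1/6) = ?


Product = 1 × 8 × 15 × 39 × 27 × 27 = 3411720
GM = 3411720^(1/6) = 12.2696

GM = 12.2696


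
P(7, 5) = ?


P(7,5) = 7!/2!
= 5040/2
= 2520

P(7,5) = 2520


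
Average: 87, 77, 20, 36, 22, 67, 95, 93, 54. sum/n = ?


Sum = 87 + 77 + 20 + 36 + 22 + 67 + 95 + 93 + 54 = 551
n = 9
Mean = 551/9 = 61.2222

Mean = 61.2222


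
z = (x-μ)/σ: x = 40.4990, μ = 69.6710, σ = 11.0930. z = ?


z = (40.4990 - 69.6710)/11.0930
= -29.1720/11.0930
= -2.6298

z = -2.6298


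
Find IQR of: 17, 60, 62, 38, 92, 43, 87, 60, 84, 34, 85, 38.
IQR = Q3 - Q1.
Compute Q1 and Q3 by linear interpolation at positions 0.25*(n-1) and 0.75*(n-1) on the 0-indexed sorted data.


Sorted: 17, 34, 38, 38, 43, 60, 60, 62, 84, 85, 87, 92
Q1 (25th %ile) = 38.0000
Q3 (75th %ile) = 84.2500
IQR = 84.2500 - 38.0000 = 46.2500

IQR = 46.2500


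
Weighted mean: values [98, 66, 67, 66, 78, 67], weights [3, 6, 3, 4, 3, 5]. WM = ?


Numerator = 98*3 + 66*6 + 67*3 + 66*4 + 78*3 + 67*5 = 1724
Denominator = 3 + 6 + 3 + 4 + 3 + 5 = 24
WM = 1724/24 = 71.8333

WM = 71.8333


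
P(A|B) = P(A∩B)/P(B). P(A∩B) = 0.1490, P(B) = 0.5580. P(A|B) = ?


P(A|B) = 0.1490/0.5580 = 0.2670

P(A|B) = 0.2670


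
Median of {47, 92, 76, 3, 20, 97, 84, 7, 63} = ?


Sorted: 3, 7, 20, 47, 63, 76, 84, 92, 97
n = 9 (odd)
Middle value = 63

Median = 63


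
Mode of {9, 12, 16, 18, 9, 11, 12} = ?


Frequencies: 9:2, 11:1, 12:2, 16:1, 18:1
Max frequency = 2
Mode = 9, 12

Mode = 9, 12


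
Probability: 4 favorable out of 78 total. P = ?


P = 4/78 = 0.0513

P = 0.0513


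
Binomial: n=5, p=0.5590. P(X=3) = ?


C(5,3) = 10
p^3 = 0.174677
(1-p)^2 = 0.194481
P = 10 * 0.174677 * 0.194481 = 0.3397

P(X=3) = 0.3397


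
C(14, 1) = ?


C(14,1) = 14!/(1! × 13!)
= 87178291200/(1 × 6227020800)
= 14

C(14,1) = 14


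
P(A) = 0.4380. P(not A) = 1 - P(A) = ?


P(not A) = 1 - 0.4380 = 0.5620

P(not A) = 0.5620


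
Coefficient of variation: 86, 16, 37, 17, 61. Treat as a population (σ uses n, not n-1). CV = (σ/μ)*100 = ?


Mean = 43.4000
SD = 26.8820
CV = (26.8820/43.4000)*100 = 61.9400%

CV = 61.9400%


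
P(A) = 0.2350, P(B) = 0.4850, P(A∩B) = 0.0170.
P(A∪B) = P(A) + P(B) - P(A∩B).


P(A∪B) = 0.2350 + 0.4850 - 0.0170
= 0.7200 - 0.0170
= 0.7030

P(A∪B) = 0.7030


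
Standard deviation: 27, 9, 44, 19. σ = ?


Mean = 24.7500
Variance = 164.1875
SD = sqrt(164.1875) = 12.8136

SD = 12.8136


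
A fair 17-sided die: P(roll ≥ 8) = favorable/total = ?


Favorable outcomes (roll ≥ 8): 10
Total outcomes = 17
P = 10/17 = 0.5882

P = 0.5882


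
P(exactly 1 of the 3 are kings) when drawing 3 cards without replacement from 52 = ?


Hypergeometric: P(X=1) = C(4,1)·C(48,2) / C(52,3)
= 4 × 1128 / 22100
= 4512/22100 = 0.2042

P = 0.2042


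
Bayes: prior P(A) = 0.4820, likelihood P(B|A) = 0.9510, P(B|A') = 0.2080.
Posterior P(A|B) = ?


P(B) = P(B|A)*P(A) + P(B|A')*P(A')
= 0.9510*0.4820 + 0.2080*0.5180
= 0.458382 + 0.107744 = 0.566126
P(A|B) = 0.458382/0.566126 = 0.8097

P(A|B) = 0.8097


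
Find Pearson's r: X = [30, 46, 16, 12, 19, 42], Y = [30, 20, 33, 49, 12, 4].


Mean X = 27.5000, Mean Y = 24.6667
SD X = 12.932517, SD Y = 14.715827
Cov = -123.000000
r = -123.000000/(12.932517*14.715827) = -0.6463

r = -0.6463


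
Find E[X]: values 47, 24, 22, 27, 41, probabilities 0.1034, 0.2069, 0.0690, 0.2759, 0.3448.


E[X] = 47*0.1034 + 24*0.2069 + 22*0.0690 + 27*0.2759 + 41*0.3448
= 4.8598 + 4.9656 + 1.5180 + 7.4493 + 14.1368
= 32.9295

E[X] = 32.9295


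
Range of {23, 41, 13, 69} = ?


Max = 69, Min = 13
Range = 69 - 13 = 56

Range = 56


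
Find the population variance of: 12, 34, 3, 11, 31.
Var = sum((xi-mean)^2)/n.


Mean = 18.2000
Squared deviations: 38.4400, 249.6400, 231.0400, 51.8400, 163.8400
Sum = 734.8000
Variance = 734.8000/5 = 146.9600

Variance = 146.9600


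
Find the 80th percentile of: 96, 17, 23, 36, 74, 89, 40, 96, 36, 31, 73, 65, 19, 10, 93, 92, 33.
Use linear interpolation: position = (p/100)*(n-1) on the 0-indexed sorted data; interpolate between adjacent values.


Sorted: 10, 17, 19, 23, 31, 33, 36, 36, 40, 65, 73, 74, 89, 92, 93, 96, 96
n = 17
Index = 80/100 * 16 = 12.8000
Lower = data[12] = 89, Upper = data[13] = 92
P80 = 89 + 0.8000*(3) = 91.4000

P80 = 91.4000


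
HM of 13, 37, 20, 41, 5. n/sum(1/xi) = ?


Sum of reciprocals = 1/13 + 1/37 + 1/20 + 1/41 + 1/5 = 0.378340
HM = 5/0.378340 = 13.2156

HM = 13.2156


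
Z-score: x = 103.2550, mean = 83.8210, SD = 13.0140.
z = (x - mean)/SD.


z = (103.2550 - 83.8210)/13.0140
= 19.4340/13.0140
= 1.4933

z = 1.4933


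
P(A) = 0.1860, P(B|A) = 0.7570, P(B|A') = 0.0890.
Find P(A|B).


P(B) = P(B|A)*P(A) + P(B|A')*P(A')
= 0.7570*0.1860 + 0.0890*0.8140
= 0.140802 + 0.072446 = 0.213248
P(A|B) = 0.140802/0.213248 = 0.6603

P(A|B) = 0.6603


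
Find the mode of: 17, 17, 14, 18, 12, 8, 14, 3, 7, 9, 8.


Frequencies: 3:1, 7:1, 8:2, 9:1, 12:1, 14:2, 17:2, 18:1
Max frequency = 2
Mode = 8, 14, 17

Mode = 8, 14, 17


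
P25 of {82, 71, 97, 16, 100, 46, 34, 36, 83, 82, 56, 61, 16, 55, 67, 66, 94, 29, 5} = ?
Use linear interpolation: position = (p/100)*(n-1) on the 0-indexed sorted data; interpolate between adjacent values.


Sorted: 5, 16, 16, 29, 34, 36, 46, 55, 56, 61, 66, 67, 71, 82, 82, 83, 94, 97, 100
n = 19
Index = 25/100 * 18 = 4.5000
Lower = data[4] = 34, Upper = data[5] = 36
P25 = 34 + 0.5000*(2) = 35.0000

P25 = 35.0000


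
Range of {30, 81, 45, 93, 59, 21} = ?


Max = 93, Min = 21
Range = 93 - 21 = 72

Range = 72


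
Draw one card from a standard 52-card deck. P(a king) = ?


4 kings in 52 cards
P = 4/52 = 0.0769

P = 0.0769


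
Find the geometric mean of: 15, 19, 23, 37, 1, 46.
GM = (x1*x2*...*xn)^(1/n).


Product = 15 × 19 × 23 × 37 × 1 × 46 = 11156610
GM = 11156610^(1/6) = 14.9482

GM = 14.9482


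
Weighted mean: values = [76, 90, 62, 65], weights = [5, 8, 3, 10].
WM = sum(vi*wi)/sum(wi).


Numerator = 76*5 + 90*8 + 62*3 + 65*10 = 1936
Denominator = 5 + 8 + 3 + 10 = 26
WM = 1936/26 = 74.4615

WM = 74.4615


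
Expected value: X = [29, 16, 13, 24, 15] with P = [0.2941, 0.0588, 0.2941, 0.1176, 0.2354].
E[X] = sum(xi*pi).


E[X] = 29*0.2941 + 16*0.0588 + 13*0.2941 + 24*0.1176 + 15*0.2354
= 8.5289 + 0.9408 + 3.8233 + 2.8224 + 3.5310
= 19.6464

E[X] = 19.6464


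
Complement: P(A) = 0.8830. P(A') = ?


P(not A) = 1 - 0.8830 = 0.1170

P(not A) = 0.1170


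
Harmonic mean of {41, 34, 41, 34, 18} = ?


Sum of reciprocals = 1/41 + 1/34 + 1/41 + 1/34 + 1/18 = 0.163160
HM = 5/0.163160 = 30.6448

HM = 30.6448


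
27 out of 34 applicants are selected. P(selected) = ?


P = 27/34 = 0.7941

P = 0.7941


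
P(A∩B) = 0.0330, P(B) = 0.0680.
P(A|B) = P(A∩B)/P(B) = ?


P(A|B) = 0.0330/0.0680 = 0.4853

P(A|B) = 0.4853


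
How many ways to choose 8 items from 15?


C(15,8) = 15!/(8! × 7!)
= 1307674368000/(40320 × 5040)
= 6435

C(15,8) = 6435


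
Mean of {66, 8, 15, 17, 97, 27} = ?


Sum = 66 + 8 + 15 + 17 + 97 + 27 = 230
n = 6
Mean = 230/6 = 38.3333

Mean = 38.3333


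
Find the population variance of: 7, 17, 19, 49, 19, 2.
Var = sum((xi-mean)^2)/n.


Mean = 18.8333
Squared deviations: 140.0278, 3.3611, 0.0278, 910.0278, 0.0278, 283.3611
Sum = 1336.8333
Variance = 1336.8333/6 = 222.8056

Variance = 222.8056


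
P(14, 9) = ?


P(14,9) = 14!/5!
= 87178291200/120
= 726485760

P(14,9) = 726485760


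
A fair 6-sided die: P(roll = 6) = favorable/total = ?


Favorable outcomes (roll = 6): 1
Total outcomes = 6
P = 1/6 = 0.1667

P = 0.1667


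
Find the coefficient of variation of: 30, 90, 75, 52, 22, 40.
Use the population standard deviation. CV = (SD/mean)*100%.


Mean = 51.5000
SD = 24.1506
CV = (24.1506/51.5000)*100 = 46.8943%

CV = 46.8943%


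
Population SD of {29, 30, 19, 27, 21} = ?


Mean = 25.2000
Variance = 19.3600
SD = sqrt(19.3600) = 4.4000

SD = 4.4000


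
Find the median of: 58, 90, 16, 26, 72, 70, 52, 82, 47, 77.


Sorted: 16, 26, 47, 52, 58, 70, 72, 77, 82, 90
n = 10 (even)
Middle values: 58 and 70
Median = (58+70)/2 = 64.0000

Median = 64.0000


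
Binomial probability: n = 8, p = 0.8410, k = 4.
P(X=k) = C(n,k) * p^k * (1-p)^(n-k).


C(8,4) = 70
p^4 = 0.500246
(1-p)^4 = 0.000639
P = 70 * 0.500246 * 0.000639 = 0.0224

P(X=4) = 0.0224


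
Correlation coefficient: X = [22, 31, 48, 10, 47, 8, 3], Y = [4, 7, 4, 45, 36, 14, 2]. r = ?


Mean X = 24.1429, Mean Y = 16.0000
SD X = 17.116647, SD Y = 16.080156
Cov = 7.571429
r = 7.571429/(17.116647*16.080156) = 0.0275

r = 0.0275


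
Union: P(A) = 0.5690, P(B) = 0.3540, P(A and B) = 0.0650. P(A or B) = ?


P(A∪B) = 0.5690 + 0.3540 - 0.0650
= 0.9230 - 0.0650
= 0.8580

P(A∪B) = 0.8580


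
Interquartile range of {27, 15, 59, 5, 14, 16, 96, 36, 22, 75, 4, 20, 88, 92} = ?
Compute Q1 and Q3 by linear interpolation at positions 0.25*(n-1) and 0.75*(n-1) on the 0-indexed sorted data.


Sorted: 4, 5, 14, 15, 16, 20, 22, 27, 36, 59, 75, 88, 92, 96
Q1 (25th %ile) = 15.2500
Q3 (75th %ile) = 71.0000
IQR = 71.0000 - 15.2500 = 55.7500

IQR = 55.7500


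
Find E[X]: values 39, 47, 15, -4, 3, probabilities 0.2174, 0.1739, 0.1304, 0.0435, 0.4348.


E[X] = 39*0.2174 + 47*0.1739 + 15*0.1304 - 4*0.0435 + 3*0.4348
= 8.4786 + 8.1733 + 1.9560 - 0.1740 + 1.3044
= 19.7383

E[X] = 19.7383


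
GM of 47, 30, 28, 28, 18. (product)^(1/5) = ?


Product = 47 × 30 × 28 × 28 × 18 = 19897920
GM = 19897920^(1/5) = 28.8245

GM = 28.8245


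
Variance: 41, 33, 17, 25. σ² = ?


Mean = 29.0000
Squared deviations: 144.0000, 16.0000, 144.0000, 16.0000
Sum = 320.0000
Variance = 320.0000/4 = 80.0000

Variance = 80.0000


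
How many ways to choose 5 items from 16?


C(16,5) = 16!/(5! × 11!)
= 20922789888000/(120 × 39916800)
= 4368

C(16,5) = 4368


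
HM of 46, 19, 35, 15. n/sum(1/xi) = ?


Sum of reciprocals = 1/46 + 1/19 + 1/35 + 1/15 = 0.169609
HM = 4/0.169609 = 23.5837

HM = 23.5837


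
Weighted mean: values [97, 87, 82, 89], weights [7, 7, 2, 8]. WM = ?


Numerator = 97*7 + 87*7 + 82*2 + 89*8 = 2164
Denominator = 7 + 7 + 2 + 8 = 24
WM = 2164/24 = 90.1667

WM = 90.1667


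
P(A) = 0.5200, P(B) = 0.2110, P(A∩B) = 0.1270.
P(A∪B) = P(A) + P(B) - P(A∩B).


P(A∪B) = 0.5200 + 0.2110 - 0.1270
= 0.7310 - 0.1270
= 0.6040

P(A∪B) = 0.6040


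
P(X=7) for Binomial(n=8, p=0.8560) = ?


C(8,7) = 8
p^7 = 0.336757
(1-p)^1 = 0.144000
P = 8 * 0.336757 * 0.144000 = 0.3879

P(X=7) = 0.3879


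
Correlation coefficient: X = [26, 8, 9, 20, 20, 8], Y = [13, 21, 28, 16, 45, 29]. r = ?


Mean X = 15.1667, Mean Y = 25.3333
SD X = 7.127802, SD Y = 10.530379
Cov = -15.888889
r = -15.888889/(7.127802*10.530379) = -0.2117

r = -0.2117


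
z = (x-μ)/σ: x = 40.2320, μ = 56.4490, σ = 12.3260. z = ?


z = (40.2320 - 56.4490)/12.3260
= -16.2170/12.3260
= -1.3157

z = -1.3157


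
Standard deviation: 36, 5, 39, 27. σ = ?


Mean = 26.7500
Variance = 177.1875
SD = sqrt(177.1875) = 13.3112

SD = 13.3112


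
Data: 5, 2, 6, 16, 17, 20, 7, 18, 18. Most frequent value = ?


Frequencies: 2:1, 5:1, 6:1, 7:1, 16:1, 17:1, 18:2, 20:1
Max frequency = 2
Mode = 18

Mode = 18


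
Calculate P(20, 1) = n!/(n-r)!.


P(20,1) = 20!/19!
= 2432902008176640000/121645100408832000
= 20

P(20,1) = 20


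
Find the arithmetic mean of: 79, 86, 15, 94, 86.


Sum = 79 + 86 + 15 + 94 + 86 = 360
n = 5
Mean = 360/5 = 72.0000

Mean = 72.0000


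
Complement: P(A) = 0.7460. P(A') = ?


P(not A) = 1 - 0.7460 = 0.2540

P(not A) = 0.2540


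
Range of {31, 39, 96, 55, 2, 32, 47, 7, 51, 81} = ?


Max = 96, Min = 2
Range = 96 - 2 = 94

Range = 94


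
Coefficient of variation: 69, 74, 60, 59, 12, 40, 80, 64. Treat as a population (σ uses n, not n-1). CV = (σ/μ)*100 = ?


Mean = 57.2500
SD = 20.4252
CV = (20.4252/57.2500)*100 = 35.6771%

CV = 35.6771%


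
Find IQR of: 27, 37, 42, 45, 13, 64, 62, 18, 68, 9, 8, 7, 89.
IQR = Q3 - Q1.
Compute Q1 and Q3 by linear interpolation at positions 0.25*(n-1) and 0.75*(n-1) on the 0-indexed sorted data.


Sorted: 7, 8, 9, 13, 18, 27, 37, 42, 45, 62, 64, 68, 89
Q1 (25th %ile) = 13.0000
Q3 (75th %ile) = 62.0000
IQR = 62.0000 - 13.0000 = 49.0000

IQR = 49.0000


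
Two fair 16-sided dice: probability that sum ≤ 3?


Total outcomes = 16×16 = 256
Favorable (sum ≤ 3): 3
P = 3/256 = 0.0117

P = 0.0117


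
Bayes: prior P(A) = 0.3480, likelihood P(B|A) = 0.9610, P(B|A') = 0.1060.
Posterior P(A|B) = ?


P(B) = P(B|A)*P(A) + P(B|A')*P(A')
= 0.9610*0.3480 + 0.1060*0.6520
= 0.334428 + 0.069112 = 0.403540
P(A|B) = 0.334428/0.403540 = 0.8287

P(A|B) = 0.8287


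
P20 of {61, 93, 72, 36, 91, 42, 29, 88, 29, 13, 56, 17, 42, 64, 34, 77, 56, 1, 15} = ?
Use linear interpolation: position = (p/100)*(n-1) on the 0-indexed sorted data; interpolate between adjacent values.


Sorted: 1, 13, 15, 17, 29, 29, 34, 36, 42, 42, 56, 56, 61, 64, 72, 77, 88, 91, 93
n = 19
Index = 20/100 * 18 = 3.6000
Lower = data[3] = 17, Upper = data[4] = 29
P20 = 17 + 0.6000*(12) = 24.2000

P20 = 24.2000


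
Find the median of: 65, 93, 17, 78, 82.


Sorted: 17, 65, 78, 82, 93
n = 5 (odd)
Middle value = 78

Median = 78


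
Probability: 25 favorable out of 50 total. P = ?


P = 25/50 = 0.5000

P = 0.5000


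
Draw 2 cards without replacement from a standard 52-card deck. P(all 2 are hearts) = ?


P(all hearts) = (13/52) × (12/51)
= 0.0588

P = 0.0588


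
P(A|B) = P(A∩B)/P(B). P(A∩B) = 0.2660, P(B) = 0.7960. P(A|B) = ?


P(A|B) = 0.2660/0.7960 = 0.3342

P(A|B) = 0.3342


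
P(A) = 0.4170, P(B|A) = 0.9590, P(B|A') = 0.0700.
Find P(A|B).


P(B) = P(B|A)*P(A) + P(B|A')*P(A')
= 0.9590*0.4170 + 0.0700*0.5830
= 0.399903 + 0.040810 = 0.440713
P(A|B) = 0.399903/0.440713 = 0.9074

P(A|B) = 0.9074


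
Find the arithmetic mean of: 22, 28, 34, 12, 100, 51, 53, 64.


Sum = 22 + 28 + 34 + 12 + 100 + 51 + 53 + 64 = 364
n = 8
Mean = 364/8 = 45.5000

Mean = 45.5000


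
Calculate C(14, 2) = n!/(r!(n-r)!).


C(14,2) = 14!/(2! × 12!)
= 87178291200/(2 × 479001600)
= 91

C(14,2) = 91


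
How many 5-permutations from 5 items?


P(5,5) = 5!/0!
= 120/1
= 120

P(5,5) = 120


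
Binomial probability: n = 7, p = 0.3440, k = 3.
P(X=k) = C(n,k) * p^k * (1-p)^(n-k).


C(7,3) = 35
p^3 = 0.040708
(1-p)^4 = 0.185189
P = 35 * 0.040708 * 0.185189 = 0.2639

P(X=3) = 0.2639


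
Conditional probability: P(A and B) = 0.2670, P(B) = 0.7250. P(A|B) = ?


P(A|B) = 0.2670/0.7250 = 0.3683

P(A|B) = 0.3683


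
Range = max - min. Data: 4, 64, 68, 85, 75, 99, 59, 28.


Max = 99, Min = 4
Range = 99 - 4 = 95

Range = 95


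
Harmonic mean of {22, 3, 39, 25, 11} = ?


Sum of reciprocals = 1/22 + 1/3 + 1/39 + 1/25 + 1/11 = 0.535338
HM = 5/0.535338 = 9.3399

HM = 9.3399


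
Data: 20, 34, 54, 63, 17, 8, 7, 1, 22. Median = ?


Sorted: 1, 7, 8, 17, 20, 22, 34, 54, 63
n = 9 (odd)
Middle value = 20

Median = 20


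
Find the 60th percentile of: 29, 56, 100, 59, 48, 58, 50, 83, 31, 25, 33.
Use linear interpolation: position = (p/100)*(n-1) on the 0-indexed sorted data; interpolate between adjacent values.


Sorted: 25, 29, 31, 33, 48, 50, 56, 58, 59, 83, 100
n = 11
Index = 60/100 * 10 = 6.0000
Lower = data[6] = 56, Upper = data[7] = 58
P60 = 56 + 0*(2) = 56.0000

P60 = 56.0000


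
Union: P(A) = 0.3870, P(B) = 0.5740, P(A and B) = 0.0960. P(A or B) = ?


P(A∪B) = 0.3870 + 0.5740 - 0.0960
= 0.9610 - 0.0960
= 0.8650

P(A∪B) = 0.8650


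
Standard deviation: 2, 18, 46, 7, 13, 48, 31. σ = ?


Mean = 23.5714
Variance = 291.1020
SD = sqrt(291.1020) = 17.0617

SD = 17.0617


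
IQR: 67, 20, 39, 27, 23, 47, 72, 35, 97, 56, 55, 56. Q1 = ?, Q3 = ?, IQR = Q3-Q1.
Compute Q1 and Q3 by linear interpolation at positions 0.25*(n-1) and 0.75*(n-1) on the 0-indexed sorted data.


Sorted: 20, 23, 27, 35, 39, 47, 55, 56, 56, 67, 72, 97
Q1 (25th %ile) = 33.0000
Q3 (75th %ile) = 58.7500
IQR = 58.7500 - 33.0000 = 25.7500

IQR = 25.7500


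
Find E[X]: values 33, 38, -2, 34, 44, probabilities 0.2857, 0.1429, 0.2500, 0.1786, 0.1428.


E[X] = 33*0.2857 + 38*0.1429 - 2*0.2500 + 34*0.1786 + 44*0.1428
= 9.4281 + 5.4302 - 0.5000 + 6.0724 + 6.2832
= 26.7139

E[X] = 26.7139


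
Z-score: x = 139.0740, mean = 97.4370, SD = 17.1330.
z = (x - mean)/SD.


z = (139.0740 - 97.4370)/17.1330
= 41.6370/17.1330
= 2.4302

z = 2.4302


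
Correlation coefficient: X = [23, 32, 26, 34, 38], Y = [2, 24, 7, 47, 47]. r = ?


Mean X = 30.6000, Mean Y = 25.4000
SD X = 5.425864, SD Y = 19.085073
Cov = 98.760000
r = 98.760000/(5.425864*19.085073) = 0.9537

r = 0.9537


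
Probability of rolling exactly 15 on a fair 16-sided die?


Favorable outcomes (roll = 15): 1
Total outcomes = 16
P = 1/16 = 0.0625

P = 0.0625
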